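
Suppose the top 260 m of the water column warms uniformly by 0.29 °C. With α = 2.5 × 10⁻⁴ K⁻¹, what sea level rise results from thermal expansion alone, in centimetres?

Δh = αΔT·H = 2.5×10⁻⁴ × 0.29 × 260 = 0.01885 m

Δh = 1.89 cm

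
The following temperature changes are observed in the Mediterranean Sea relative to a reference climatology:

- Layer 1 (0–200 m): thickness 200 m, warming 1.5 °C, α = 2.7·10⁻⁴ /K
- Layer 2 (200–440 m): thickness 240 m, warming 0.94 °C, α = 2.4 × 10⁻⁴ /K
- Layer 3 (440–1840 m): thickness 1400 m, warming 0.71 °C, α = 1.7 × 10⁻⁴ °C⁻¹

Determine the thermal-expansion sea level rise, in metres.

0.30 m

Layer 1: 2.7×10⁻⁴ × 1.5 × 200 = 0.08100 m
240 × 2.4×10⁻⁴ × 0.94 = 0.054144 m
Layer 3: 1400 × 0.71 × 1.7×10⁻⁴ = 0.16898 m
Δh = 0.08100 + 0.054144 + 0.16898 = 0.304124 m ≈ 0.30 m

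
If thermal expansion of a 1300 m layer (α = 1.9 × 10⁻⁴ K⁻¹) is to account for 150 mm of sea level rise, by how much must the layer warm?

0.61 K

ΔT = Δh/(αH) = 0.15 / (1.9×10⁻⁴ × 1300) ≈ 0.6073 K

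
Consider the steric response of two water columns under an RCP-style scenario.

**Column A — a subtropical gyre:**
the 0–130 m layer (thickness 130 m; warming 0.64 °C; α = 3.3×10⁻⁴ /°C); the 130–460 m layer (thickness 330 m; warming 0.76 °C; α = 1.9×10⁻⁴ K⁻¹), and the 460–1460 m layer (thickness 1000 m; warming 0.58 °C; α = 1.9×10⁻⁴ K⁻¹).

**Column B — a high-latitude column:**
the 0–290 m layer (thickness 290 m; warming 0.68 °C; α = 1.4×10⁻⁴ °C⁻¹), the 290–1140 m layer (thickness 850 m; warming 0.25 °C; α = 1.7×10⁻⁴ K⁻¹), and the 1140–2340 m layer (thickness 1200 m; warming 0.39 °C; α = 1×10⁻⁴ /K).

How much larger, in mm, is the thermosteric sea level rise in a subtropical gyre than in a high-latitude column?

A 0.64 × 130 × 3.3×10⁻⁴ = 0.027456 m
A 130–460 m: 0.76 × 1.9×10⁻⁴ × 330 = 0.047652 m
A 1.9×10⁻⁴ × 1000 × 0.58 = 0.11020 m
A total: 0.185308 m
B Layer 1: 0.68 × 1.4×10⁻⁴ × 290 = 0.027608 m
B 290–1140 m: 1.7×10⁻⁴ × 0.25 × 850 = 0.036125 m
B Layer 3: 0.39 × 1×10⁻⁴ × 1200 = 0.04680 m
B total: 0.110533 m
Difference: 0.185308 − 0.110533 = 0.074775 m

75 mm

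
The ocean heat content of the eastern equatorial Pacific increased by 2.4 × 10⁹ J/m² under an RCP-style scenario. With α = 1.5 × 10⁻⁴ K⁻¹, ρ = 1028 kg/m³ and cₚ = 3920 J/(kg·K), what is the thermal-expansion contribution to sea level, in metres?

Δh = αQ/(ρcₚ) = 1.5×10⁻⁴ × 2.4×10⁹ / (1028 × 3920) ≈ 0.089335 m

0.0893 m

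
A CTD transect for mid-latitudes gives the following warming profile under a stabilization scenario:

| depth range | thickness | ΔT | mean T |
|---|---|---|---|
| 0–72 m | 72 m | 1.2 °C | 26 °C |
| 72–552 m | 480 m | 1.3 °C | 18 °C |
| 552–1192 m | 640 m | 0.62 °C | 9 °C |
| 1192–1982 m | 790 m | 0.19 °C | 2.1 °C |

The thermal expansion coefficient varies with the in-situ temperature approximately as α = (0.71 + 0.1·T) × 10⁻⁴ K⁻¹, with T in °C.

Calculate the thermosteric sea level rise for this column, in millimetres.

about 263 mm

Layer 1: α = (0.71 + 0.1×26)×10⁻⁴ = 3.31×10⁻⁴ K⁻¹
Layer 2: α = (0.71 + 0.1×18)×10⁻⁴ = 2.51×10⁻⁴ K⁻¹
Layer 3: α = (0.71 + 0.1×9)×10⁻⁴ = 1.61×10⁻⁴ K⁻¹
Layer 4: α = (0.71 + 0.1×2.1)×10⁻⁴ = 0.92×10⁻⁴ K⁻¹
72 × 3.31×10⁻⁴ × 1.2 = 0.0285984 m
72–552 m: 480 × 1.3 × 2.51×10⁻⁴ = 0.156624 m
552–1192 m: 0.62 × 640 × 1.61×10⁻⁴ = 0.0638848 m
790 × 0.19 × 0.92×10⁻⁴ = 0.0138092 m
Δh = 0.0285984 + 0.156624 + 0.0638848 + 0.0138092 = 0.2629164 m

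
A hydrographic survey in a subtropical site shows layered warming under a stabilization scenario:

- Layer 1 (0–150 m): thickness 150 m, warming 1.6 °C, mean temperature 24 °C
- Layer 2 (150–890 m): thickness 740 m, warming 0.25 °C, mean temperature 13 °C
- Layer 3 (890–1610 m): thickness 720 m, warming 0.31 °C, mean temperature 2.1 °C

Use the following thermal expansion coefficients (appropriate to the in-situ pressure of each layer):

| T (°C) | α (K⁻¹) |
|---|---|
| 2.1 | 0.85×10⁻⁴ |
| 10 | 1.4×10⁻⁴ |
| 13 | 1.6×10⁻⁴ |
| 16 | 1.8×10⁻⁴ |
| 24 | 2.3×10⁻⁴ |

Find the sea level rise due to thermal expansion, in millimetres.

Δh = 100 mm

Layer 1 at 24 °C → α = 2.3×10⁻⁴ K⁻¹
Layer 2 at 13 °C → α = 1.6×10⁻⁴ K⁻¹
Layer 3 at 2.1 °C → α = 0.85×10⁻⁴ K⁻¹
0–150 m: 150 × 1.6 × 2.3×10⁻⁴ = 0.05520 m
150–890 m: 1.6×10⁻⁴ × 0.25 × 740 = 0.02960 m
720 × 0.31 × 0.85×10⁻⁴ = 0.018972 m
Δh = 0.05520 + 0.02960 + 0.018972 = 0.103772 m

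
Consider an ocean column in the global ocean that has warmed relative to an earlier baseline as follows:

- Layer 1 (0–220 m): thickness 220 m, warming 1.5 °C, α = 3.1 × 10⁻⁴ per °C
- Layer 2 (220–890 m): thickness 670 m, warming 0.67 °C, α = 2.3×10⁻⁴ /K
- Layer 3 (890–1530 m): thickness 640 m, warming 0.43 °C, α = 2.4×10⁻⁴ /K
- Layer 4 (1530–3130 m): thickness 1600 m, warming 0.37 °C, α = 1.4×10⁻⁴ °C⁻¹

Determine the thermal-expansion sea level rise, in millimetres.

350 mm

Layer 1: 1.5 × 3.1×10⁻⁴ × 220 = 0.10230 m
Layer 2: 0.67 × 2.3×10⁻⁴ × 670 = 0.103247 m
0.43 × 640 × 2.4×10⁻⁴ = 0.066048 m
Layer 4: 1.4×10⁻⁴ × 0.37 × 1600 = 0.08288 m
Δh = 0.10230 + 0.103247 + 0.066048 + 0.08288 = 0.354475 m ≈ 350 mm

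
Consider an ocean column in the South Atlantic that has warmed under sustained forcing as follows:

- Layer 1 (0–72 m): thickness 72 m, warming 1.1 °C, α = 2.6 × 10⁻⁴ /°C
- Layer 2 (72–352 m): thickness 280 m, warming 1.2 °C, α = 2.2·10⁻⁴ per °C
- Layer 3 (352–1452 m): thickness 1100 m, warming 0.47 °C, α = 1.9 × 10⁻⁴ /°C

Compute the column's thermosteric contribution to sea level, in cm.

0–72 m: 2.6×10⁻⁴ × 1.1 × 72 = 0.020592 m
280 × 2.2×10⁻⁴ × 1.2 = 0.07392 m
352–1452 m: 1.9×10⁻⁴ × 1100 × 0.47 = 0.09823 m
Δh = 0.020592 + 0.07392 + 0.09823 = 0.192742 m ≈ 19 cm

19 cm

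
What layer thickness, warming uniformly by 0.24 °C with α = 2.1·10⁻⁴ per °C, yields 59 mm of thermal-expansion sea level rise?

H ≈ 1170 m

H = Δh/(αΔT) = 0.059 / (2.1×10⁻⁴ × 0.24) ≈ 1171 m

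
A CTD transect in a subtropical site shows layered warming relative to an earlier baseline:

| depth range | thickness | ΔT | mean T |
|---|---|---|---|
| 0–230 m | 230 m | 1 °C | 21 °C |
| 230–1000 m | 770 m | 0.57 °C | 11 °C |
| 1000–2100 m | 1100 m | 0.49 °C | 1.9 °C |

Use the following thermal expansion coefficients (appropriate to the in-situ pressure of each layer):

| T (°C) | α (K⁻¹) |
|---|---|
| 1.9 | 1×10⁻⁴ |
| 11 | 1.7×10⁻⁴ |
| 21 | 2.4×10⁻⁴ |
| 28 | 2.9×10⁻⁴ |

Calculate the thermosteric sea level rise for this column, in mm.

Layer 1 at 21 °C → α = 2.4×10⁻⁴ K⁻¹
Layer 2 at 11 °C → α = 1.7×10⁻⁴ K⁻¹
Layer 3 at 1.9 °C → α = 1×10⁻⁴ K⁻¹
0–230 m: 1 × 230 × 2.4×10⁻⁴ = 0.05520 m
0.57 × 1.7×10⁻⁴ × 770 = 0.074613 m
1100 × 0.49 × 1×10⁻⁴ = 0.05390 m
Δh = 0.05520 + 0.074613 + 0.05390 = 0.183713 m

180 mm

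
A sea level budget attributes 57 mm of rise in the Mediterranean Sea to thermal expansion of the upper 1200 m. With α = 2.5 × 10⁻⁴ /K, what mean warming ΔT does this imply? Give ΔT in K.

0.190 K

ΔT = Δh/(αH) = 0.057 / (2.5×10⁻⁴ × 1200) = 0.1900 K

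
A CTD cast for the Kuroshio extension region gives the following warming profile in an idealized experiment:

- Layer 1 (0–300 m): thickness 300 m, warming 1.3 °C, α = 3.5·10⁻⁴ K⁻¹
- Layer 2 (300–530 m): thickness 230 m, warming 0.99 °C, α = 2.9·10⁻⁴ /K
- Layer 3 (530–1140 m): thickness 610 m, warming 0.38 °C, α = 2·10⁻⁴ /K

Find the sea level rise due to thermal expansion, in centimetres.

Δh ≈ 24.9 cm

3.5×10⁻⁴ × 1.3 × 300 = 0.13650 m
300–530 m: 0.99 × 230 × 2.9×10⁻⁴ = 0.066033 m
530–1140 m: 2×10⁻⁴ × 0.38 × 610 = 0.04636 m
Δh = 0.13650 + 0.066033 + 0.04636 = 0.248893 m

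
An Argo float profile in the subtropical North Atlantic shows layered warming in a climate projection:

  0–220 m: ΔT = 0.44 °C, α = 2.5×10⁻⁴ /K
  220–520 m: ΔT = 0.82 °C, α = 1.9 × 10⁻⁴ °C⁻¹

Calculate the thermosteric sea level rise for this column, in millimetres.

71 mm of thermosteric rise

0–220 m: 2.5×10⁻⁴ × 220 × 0.44 = 0.02420 m
0.82 × 1.9×10⁻⁴ × 300 = 0.04674 m
Δh = 0.02420 + 0.04674 = 0.07094 m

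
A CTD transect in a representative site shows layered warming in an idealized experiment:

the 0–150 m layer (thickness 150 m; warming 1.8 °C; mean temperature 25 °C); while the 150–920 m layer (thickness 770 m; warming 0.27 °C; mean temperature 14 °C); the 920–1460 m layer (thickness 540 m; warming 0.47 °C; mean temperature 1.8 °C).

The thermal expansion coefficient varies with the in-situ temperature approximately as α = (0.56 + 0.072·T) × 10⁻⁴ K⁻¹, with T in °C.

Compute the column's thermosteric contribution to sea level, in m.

Layer 1: α = (0.56 + 0.072×25)×10⁻⁴ = 2.36×10⁻⁴ K⁻¹
Layer 2: α = (0.56 + 0.072×14)×10⁻⁴ = 1.568×10⁻⁴ K⁻¹
Layer 3: α = (0.56 + 0.072×1.8)×10⁻⁴ = 0.6896×10⁻⁴ K⁻¹
0–150 m: 1.8 × 150 × 2.36×10⁻⁴ = 0.06372 m
Layer 2: 0.27 × 770 × 1.568×10⁻⁴ = 0.03259872 m
920–1460 m: 0.47 × 540 × 0.6896×10⁻⁴ = 0.017502048 m
Δh = 0.06372 + 0.03259872 + 0.017502048 = 0.113820768 m ≈ 0.11 m

0.11 m of thermosteric rise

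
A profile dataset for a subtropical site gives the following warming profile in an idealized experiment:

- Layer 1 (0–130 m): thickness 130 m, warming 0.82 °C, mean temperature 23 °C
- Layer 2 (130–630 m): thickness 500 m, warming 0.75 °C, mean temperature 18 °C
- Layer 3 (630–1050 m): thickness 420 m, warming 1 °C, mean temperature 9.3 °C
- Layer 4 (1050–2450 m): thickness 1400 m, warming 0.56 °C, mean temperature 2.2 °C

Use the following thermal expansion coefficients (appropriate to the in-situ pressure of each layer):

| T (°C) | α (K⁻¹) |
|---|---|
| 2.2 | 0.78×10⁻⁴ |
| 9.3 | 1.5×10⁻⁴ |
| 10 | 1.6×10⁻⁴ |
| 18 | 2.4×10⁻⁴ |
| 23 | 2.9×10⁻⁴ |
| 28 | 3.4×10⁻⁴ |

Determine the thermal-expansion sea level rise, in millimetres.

Layer 1 at 23 °C → α = 2.9×10⁻⁴ K⁻¹
Layer 2 at 18 °C → α = 2.4×10⁻⁴ K⁻¹
Layer 3 at 9.3 °C → α = 1.5×10⁻⁴ K⁻¹
Layer 4 at 2.2 °C → α = 0.78×10⁻⁴ K⁻¹
Layer 1: 130 × 0.82 × 2.9×10⁻⁴ = 0.030914 m
Layer 2: 2.4×10⁻⁴ × 500 × 0.75 = 0.09000 m
Layer 3: 1.5×10⁻⁴ × 1 × 420 = 0.06300 m
Layer 4: 0.78×10⁻⁴ × 0.56 × 1400 = 0.061152 m
Δh = 0.030914 + 0.09000 + 0.06300 + 0.061152 = 0.245066 m ≈ 250 mm

250 mm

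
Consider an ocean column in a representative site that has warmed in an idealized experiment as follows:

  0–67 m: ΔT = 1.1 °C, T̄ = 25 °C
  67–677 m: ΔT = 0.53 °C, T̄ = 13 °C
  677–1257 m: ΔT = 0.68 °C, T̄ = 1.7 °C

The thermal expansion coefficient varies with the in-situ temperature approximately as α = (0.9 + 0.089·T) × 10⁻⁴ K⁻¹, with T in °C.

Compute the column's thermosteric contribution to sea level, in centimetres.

Layer 1: α = (0.9 + 0.089×25)×10⁻⁴ = 3.125×10⁻⁴ K⁻¹
Layer 2: α = (0.9 + 0.089×13)×10⁻⁴ = 2.057×10⁻⁴ K⁻¹
Layer 3: α = (0.9 + 0.089×1.7)×10⁻⁴ = 1.0513×10⁻⁴ K⁻¹
67 × 3.125×10⁻⁴ × 1.1 = 0.02303125 m
Layer 2: 610 × 0.53 × 2.057×10⁻⁴ = 0.06650281 m
Layer 3: 1.0513×10⁻⁴ × 0.68 × 580 = 0.041463272 m
Δh = 0.02303125 + 0.06650281 + 0.041463272 = 0.130997332 m

13.1 cm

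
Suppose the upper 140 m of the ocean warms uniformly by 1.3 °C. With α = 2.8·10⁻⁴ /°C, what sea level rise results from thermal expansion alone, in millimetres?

Δh ≈ 51.0 mm

Δh = αΔT·H = 2.8×10⁻⁴ × 1.3 × 140 = 0.05096 m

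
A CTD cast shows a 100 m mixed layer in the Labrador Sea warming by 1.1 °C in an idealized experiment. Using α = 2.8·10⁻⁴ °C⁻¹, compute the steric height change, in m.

Δh = αΔT·H = 2.8×10⁻⁴ × 1.1 × 100 = 0.03080 m

about 0.0308 m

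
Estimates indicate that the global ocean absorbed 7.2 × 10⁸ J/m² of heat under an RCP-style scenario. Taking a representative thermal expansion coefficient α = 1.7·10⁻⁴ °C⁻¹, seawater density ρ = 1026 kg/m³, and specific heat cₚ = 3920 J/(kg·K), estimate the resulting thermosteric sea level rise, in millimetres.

Δh = 30.4 mm

Δh = αQ/(ρcₚ) = 1.7×10⁻⁴ × 7.2×10⁸ / (1026 × 3920) ≈ 0.030433 m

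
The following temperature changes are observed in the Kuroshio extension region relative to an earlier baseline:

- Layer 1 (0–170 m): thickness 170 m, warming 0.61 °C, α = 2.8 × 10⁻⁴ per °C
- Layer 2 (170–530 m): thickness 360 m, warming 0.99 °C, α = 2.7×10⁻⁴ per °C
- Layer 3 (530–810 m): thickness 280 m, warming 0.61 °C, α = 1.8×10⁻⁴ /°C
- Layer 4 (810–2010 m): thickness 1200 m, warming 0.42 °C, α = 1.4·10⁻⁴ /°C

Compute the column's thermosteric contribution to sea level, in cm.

22.7 cm

Layer 1: 2.8×10⁻⁴ × 170 × 0.61 = 0.029036 m
170–530 m: 360 × 2.7×10⁻⁴ × 0.99 = 0.096228 m
Layer 3: 0.61 × 280 × 1.8×10⁻⁴ = 0.030744 m
1200 × 0.42 × 1.4×10⁻⁴ = 0.07056 m
Δh = 0.029036 + 0.096228 + 0.030744 + 0.07056 = 0.226568 m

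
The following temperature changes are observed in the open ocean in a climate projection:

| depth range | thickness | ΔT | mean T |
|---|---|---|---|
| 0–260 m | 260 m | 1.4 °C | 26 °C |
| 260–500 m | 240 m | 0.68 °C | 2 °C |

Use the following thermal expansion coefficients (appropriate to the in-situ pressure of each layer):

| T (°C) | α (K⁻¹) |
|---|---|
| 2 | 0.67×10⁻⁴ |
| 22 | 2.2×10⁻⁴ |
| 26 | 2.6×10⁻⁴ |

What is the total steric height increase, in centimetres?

Layer 1 at 26 °C → α = 2.6×10⁻⁴ K⁻¹
Layer 2 at 2 °C → α = 0.67×10⁻⁴ K⁻¹
Layer 1: 2.6×10⁻⁴ × 260 × 1.4 = 0.09464 m
Layer 2: 0.67×10⁻⁴ × 0.68 × 240 = 0.0109344 m
Δh = 0.09464 + 0.0109344 = 0.1055744 m

Δh ≈ 11 cm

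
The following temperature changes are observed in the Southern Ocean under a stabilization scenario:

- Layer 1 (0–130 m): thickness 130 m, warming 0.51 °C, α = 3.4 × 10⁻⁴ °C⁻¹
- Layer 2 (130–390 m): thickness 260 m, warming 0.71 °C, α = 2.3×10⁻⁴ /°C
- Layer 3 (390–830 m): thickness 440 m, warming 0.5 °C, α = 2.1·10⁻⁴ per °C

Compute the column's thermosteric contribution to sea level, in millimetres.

130 × 0.51 × 3.4×10⁻⁴ = 0.022542 m
2.3×10⁻⁴ × 260 × 0.71 = 0.042458 m
440 × 2.1×10⁻⁴ × 0.5 = 0.04620 m
Δh = 0.022542 + 0.042458 + 0.04620 = 0.11120 m

Δh ≈ 110 mm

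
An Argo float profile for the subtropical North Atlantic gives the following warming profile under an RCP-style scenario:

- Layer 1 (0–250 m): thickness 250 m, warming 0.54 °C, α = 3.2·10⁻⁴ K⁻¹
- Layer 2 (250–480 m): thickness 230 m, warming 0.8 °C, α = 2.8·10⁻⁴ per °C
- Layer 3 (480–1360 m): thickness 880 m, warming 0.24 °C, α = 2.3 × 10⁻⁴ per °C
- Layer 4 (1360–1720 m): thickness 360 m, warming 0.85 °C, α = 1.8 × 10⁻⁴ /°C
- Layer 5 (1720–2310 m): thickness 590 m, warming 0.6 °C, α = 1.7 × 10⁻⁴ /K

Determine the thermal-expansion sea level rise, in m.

Layer 1: 3.2×10⁻⁴ × 0.54 × 250 = 0.04320 m
Layer 2: 2.8×10⁻⁴ × 230 × 0.8 = 0.05152 m
480–1360 m: 0.24 × 2.3×10⁻⁴ × 880 = 0.048576 m
1360–1720 m: 0.85 × 1.8×10⁻⁴ × 360 = 0.05508 m
1720–2310 m: 590 × 1.7×10⁻⁴ × 0.6 = 0.06018 m
Δh = 0.04320 + 0.05152 + 0.048576 + 0.05508 + 0.06018 = 0.258556 m

Δh ≈ 0.259 m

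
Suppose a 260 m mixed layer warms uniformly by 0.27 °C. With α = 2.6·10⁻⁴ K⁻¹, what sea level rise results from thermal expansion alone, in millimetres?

Δh = αΔT·H = 2.6×10⁻⁴ × 0.27 × 260 = 0.018252 m

Δh = 18.3 mm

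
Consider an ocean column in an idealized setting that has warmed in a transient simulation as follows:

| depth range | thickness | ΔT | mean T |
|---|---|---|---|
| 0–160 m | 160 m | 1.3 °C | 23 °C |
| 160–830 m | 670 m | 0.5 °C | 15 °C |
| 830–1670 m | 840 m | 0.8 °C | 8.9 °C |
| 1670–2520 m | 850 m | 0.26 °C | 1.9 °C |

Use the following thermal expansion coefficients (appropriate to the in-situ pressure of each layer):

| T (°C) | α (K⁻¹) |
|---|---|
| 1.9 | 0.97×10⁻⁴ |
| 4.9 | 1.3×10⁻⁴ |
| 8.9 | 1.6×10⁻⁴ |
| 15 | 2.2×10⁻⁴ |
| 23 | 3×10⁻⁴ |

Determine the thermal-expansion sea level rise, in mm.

Layer 1 at 23 °C → α = 3×10⁻⁴ K⁻¹
Layer 2 at 15 °C → α = 2.2×10⁻⁴ K⁻¹
Layer 3 at 8.9 °C → α = 1.6×10⁻⁴ K⁻¹
Layer 4 at 1.9 °C → α = 0.97×10⁻⁴ K⁻¹
0–160 m: 3×10⁻⁴ × 1.3 × 160 = 0.06240 m
Layer 2: 670 × 0.5 × 2.2×10⁻⁴ = 0.07370 m
1.6×10⁻⁴ × 840 × 0.8 = 0.10752 m
0.97×10⁻⁴ × 850 × 0.26 = 0.021437 m
Δh = 0.06240 + 0.07370 + 0.10752 + 0.021437 = 0.265057 m ≈ 265 mm

265 mm of thermosteric rise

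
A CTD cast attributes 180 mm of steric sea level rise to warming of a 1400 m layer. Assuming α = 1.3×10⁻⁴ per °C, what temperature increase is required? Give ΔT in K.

about 0.989 K

ΔT = Δh/(αH) = 0.18 / (1.3×10⁻⁴ × 1400) ≈ 0.9890 K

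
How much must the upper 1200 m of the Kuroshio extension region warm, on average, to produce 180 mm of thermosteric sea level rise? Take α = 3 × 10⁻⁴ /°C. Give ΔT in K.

ΔT = Δh/(αH) = 0.18 / (3×10⁻⁴ × 1200) = 0.5000 K

ΔT ≈ 0.500 K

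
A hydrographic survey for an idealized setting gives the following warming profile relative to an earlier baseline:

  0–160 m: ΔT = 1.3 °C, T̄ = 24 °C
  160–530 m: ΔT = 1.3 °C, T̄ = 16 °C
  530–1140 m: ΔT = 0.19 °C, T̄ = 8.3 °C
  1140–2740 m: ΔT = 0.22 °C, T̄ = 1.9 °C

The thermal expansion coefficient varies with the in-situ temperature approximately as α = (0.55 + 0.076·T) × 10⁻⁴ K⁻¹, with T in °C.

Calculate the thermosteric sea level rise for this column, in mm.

Layer 1: α = (0.55 + 0.076×24)×10⁻⁴ = 2.374×10⁻⁴ K⁻¹
Layer 2: α = (0.55 + 0.076×16)×10⁻⁴ = 1.766×10⁻⁴ K⁻¹
Layer 3: α = (0.55 + 0.076×8.3)×10⁻⁴ = 1.1808×10⁻⁴ K⁻¹
Layer 4: α = (0.55 + 0.076×1.9)×10⁻⁴ = 0.6944×10⁻⁴ K⁻¹
0–160 m: 1.3 × 2.374×10⁻⁴ × 160 = 0.0493792 m
370 × 1.766×10⁻⁴ × 1.3 = 0.0849446 m
Layer 3: 0.19 × 610 × 1.1808×10⁻⁴ = 0.013685472 m
Layer 4: 0.22 × 0.6944×10⁻⁴ × 1600 = 0.02444288 m
Δh = 0.0493792 + 0.0849446 + 0.013685472 + 0.02444288 = 0.172452152 m

Δh ≈ 172 mm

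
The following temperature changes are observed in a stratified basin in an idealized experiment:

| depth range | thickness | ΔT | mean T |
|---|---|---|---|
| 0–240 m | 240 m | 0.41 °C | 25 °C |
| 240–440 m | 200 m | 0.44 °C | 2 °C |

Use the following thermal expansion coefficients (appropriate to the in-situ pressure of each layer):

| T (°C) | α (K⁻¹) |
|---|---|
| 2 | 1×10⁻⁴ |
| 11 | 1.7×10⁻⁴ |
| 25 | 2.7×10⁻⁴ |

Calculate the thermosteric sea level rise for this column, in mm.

35 mm

Layer 1 at 25 °C → α = 2.7×10⁻⁴ K⁻¹
Layer 2 at 2 °C → α = 1×10⁻⁴ K⁻¹
Layer 1: 240 × 2.7×10⁻⁴ × 0.41 = 0.026568 m
240–440 m: 1×10⁻⁴ × 200 × 0.44 = 0.00880 m
Δh = 0.026568 + 0.00880 = 0.035368 m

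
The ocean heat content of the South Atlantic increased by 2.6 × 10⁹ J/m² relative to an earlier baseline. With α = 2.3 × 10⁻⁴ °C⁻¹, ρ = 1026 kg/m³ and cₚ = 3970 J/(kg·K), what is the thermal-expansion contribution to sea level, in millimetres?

Δh = 147 mm

Δh = αQ/(ρcₚ) = 2.3×10⁻⁴ × 2.6×10⁹ / (1026 × 3970) ≈ 0.14681 m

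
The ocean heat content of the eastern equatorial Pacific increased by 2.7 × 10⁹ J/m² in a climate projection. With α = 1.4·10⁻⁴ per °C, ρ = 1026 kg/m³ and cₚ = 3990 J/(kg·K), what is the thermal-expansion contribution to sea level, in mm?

about 92.3 mm

Δh = αQ/(ρcₚ) = 1.4×10⁻⁴ × 2.7×10⁹ / (1026 × 3990) ≈ 0.092336 m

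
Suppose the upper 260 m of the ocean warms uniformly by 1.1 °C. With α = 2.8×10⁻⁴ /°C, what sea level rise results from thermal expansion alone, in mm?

80.1 mm of thermosteric rise

Δh = αΔT·H = 2.8×10⁻⁴ × 1.1 × 260 = 0.08008 m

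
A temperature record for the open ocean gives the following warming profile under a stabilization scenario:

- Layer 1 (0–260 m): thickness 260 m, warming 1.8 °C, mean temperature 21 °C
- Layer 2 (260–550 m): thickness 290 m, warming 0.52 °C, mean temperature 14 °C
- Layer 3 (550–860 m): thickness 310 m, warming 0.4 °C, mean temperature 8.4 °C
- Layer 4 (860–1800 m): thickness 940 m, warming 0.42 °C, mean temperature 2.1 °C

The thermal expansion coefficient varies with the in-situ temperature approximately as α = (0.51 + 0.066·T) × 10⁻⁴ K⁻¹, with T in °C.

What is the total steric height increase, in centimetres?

Layer 1: α = (0.51 + 0.066×21)×10⁻⁴ = 1.896×10⁻⁴ K⁻¹
Layer 2: α = (0.51 + 0.066×14)×10⁻⁴ = 1.434×10⁻⁴ K⁻¹
Layer 3: α = (0.51 + 0.066×8.4)×10⁻⁴ = 1.0644×10⁻⁴ K⁻¹
Layer 4: α = (0.51 + 0.066×2.1)×10⁻⁴ = 0.6486×10⁻⁴ K⁻¹
1.896×10⁻⁴ × 260 × 1.8 = 0.0887328 m
0.52 × 290 × 1.434×10⁻⁴ = 0.02162472 m
550–860 m: 1.0644×10⁻⁴ × 0.4 × 310 = 0.01319856 m
0.6486×10⁻⁴ × 940 × 0.42 = 0.025606728 m
Δh = 0.0887328 + 0.02162472 + 0.01319856 + 0.025606728 = 0.149162808 m

about 14.9 cm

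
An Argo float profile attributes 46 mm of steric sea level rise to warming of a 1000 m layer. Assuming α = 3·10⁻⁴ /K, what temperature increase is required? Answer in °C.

ΔT = Δh/(αH) = 0.046 / (3×10⁻⁴ × 1000) ≈ 0.1533 °C

ΔT ≈ 0.153 °C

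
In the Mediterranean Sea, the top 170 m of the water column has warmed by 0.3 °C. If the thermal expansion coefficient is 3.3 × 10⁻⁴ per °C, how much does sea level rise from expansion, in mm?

Δh = αΔT·H = 3.3×10⁻⁴ × 0.3 × 170 = 0.01683 m

Δh ≈ 16.8 mm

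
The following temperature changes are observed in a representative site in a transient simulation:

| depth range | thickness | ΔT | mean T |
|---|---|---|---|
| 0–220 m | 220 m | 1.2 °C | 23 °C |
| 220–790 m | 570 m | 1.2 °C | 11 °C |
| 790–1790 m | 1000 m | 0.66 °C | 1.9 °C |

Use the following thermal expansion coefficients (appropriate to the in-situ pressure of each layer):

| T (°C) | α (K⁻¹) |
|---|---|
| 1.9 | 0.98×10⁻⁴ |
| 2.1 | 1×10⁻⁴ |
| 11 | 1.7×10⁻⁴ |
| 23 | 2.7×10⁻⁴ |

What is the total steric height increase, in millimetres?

Δh = 252 mm

Layer 1 at 23 °C → α = 2.7×10⁻⁴ K⁻¹
Layer 2 at 11 °C → α = 1.7×10⁻⁴ K⁻¹
Layer 3 at 1.9 °C → α = 0.98×10⁻⁴ K⁻¹
2.7×10⁻⁴ × 220 × 1.2 = 0.07128 m
1.7×10⁻⁴ × 570 × 1.2 = 0.11628 m
0.98×10⁻⁴ × 0.66 × 1000 = 0.06468 m
Δh = 0.07128 + 0.11628 + 0.06468 = 0.25224 m ≈ 252 mm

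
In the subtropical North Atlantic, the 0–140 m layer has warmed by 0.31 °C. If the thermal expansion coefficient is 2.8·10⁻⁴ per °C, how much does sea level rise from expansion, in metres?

0.0122 m of thermosteric rise

Δh = αΔT·H = 2.8×10⁻⁴ × 0.31 × 140 = 0.012152 m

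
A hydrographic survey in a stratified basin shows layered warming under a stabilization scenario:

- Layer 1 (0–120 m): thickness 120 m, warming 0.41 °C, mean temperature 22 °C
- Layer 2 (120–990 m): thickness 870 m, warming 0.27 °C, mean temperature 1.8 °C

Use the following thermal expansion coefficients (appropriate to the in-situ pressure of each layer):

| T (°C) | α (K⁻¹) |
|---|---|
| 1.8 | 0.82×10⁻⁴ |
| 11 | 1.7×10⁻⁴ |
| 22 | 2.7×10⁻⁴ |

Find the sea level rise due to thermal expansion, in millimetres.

Δh = 32.5 mm

Layer 1 at 22 °C → α = 2.7×10⁻⁴ K⁻¹
Layer 2 at 1.8 °C → α = 0.82×10⁻⁴ K⁻¹
2.7×10⁻⁴ × 0.41 × 120 = 0.013284 m
870 × 0.82×10⁻⁴ × 0.27 = 0.0192618 m
Δh = 0.013284 + 0.0192618 = 0.0325458 m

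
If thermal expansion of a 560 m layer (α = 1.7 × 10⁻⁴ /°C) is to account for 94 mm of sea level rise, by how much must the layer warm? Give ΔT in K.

ΔT = Δh/(αH) = 0.094 / (1.7×10⁻⁴ × 560) ≈ 0.9874 K

about 0.987 K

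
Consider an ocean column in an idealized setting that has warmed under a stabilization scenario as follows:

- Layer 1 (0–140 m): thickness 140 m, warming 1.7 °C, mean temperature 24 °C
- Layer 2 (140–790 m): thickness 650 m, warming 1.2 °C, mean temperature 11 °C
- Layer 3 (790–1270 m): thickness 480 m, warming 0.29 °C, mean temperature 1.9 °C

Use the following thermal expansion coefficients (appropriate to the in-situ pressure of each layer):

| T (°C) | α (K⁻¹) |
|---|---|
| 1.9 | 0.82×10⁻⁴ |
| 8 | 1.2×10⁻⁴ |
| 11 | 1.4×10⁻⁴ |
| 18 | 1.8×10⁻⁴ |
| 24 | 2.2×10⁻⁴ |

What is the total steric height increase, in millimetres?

Layer 1 at 24 °C → α = 2.2×10⁻⁴ K⁻¹
Layer 2 at 11 °C → α = 1.4×10⁻⁴ K⁻¹
Layer 3 at 1.9 °C → α = 0.82×10⁻⁴ K⁻¹
0–140 m: 2.2×10⁻⁴ × 1.7 × 140 = 0.05236 m
1.4×10⁻⁴ × 650 × 1.2 = 0.10920 m
Layer 3: 0.29 × 0.82×10⁻⁴ × 480 = 0.0114144 m
Δh = 0.05236 + 0.10920 + 0.0114144 = 0.1729744 m

Δh ≈ 170 mm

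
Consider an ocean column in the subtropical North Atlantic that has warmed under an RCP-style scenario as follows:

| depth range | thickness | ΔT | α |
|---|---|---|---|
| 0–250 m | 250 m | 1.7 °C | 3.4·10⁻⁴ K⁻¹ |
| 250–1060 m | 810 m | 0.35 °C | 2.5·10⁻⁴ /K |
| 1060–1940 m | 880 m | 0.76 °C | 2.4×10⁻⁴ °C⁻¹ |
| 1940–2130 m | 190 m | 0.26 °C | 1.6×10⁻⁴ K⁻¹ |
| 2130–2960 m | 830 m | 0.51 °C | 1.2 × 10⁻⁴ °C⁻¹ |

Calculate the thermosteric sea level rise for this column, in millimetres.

3.4×10⁻⁴ × 250 × 1.7 = 0.14450 m
Layer 2: 0.35 × 810 × 2.5×10⁻⁴ = 0.070875 m
1060–1940 m: 2.4×10⁻⁴ × 0.76 × 880 = 0.160512 m
0.26 × 190 × 1.6×10⁻⁴ = 0.007904 m
1.2×10⁻⁴ × 830 × 0.51 = 0.050796 m
Δh = 0.14450 + 0.070875 + 0.160512 + 0.007904 + 0.050796 = 0.434587 m

430 mm of thermosteric rise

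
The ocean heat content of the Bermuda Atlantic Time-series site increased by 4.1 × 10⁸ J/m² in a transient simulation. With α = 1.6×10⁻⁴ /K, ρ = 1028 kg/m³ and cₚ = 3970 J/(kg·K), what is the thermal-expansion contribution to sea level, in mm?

Δh = 16.1 mm

Δh = αQ/(ρcₚ) = 1.6×10⁻⁴ × 4.1×10⁸ / (1028 × 3970) ≈ 0.016074 m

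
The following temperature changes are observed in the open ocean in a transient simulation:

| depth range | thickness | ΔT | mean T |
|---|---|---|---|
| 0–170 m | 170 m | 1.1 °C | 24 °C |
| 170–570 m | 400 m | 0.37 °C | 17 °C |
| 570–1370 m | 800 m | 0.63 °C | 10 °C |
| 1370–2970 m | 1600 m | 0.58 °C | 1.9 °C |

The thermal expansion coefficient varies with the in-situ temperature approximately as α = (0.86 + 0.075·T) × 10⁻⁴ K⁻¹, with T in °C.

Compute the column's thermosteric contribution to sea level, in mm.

about 256 mm

Layer 1: α = (0.86 + 0.075×24)×10⁻⁴ = 2.66×10⁻⁴ K⁻¹
Layer 2: α = (0.86 + 0.075×17)×10⁻⁴ = 2.135×10⁻⁴ K⁻¹
Layer 3: α = (0.86 + 0.075×10)×10⁻⁴ = 1.61×10⁻⁴ K⁻¹
Layer 4: α = (0.86 + 0.075×1.9)×10⁻⁴ = 1.0025×10⁻⁴ K⁻¹
1.1 × 2.66×10⁻⁴ × 170 = 0.049742 m
170–570 m: 0.37 × 400 × 2.135×10⁻⁴ = 0.031598 m
570–1370 m: 800 × 0.63 × 1.61×10⁻⁴ = 0.081144 m
Layer 4: 0.58 × 1600 × 1.0025×10⁻⁴ = 0.093032 m
Δh = 0.049742 + 0.031598 + 0.081144 + 0.093032 = 0.255516 m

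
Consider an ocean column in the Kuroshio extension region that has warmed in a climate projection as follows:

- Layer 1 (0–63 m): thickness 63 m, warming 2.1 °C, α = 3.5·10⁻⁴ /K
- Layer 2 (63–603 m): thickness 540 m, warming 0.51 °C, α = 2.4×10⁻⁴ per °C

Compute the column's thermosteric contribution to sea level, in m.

about 0.112 m

0–63 m: 63 × 3.5×10⁻⁴ × 2.1 = 0.046305 m
Layer 2: 2.4×10⁻⁴ × 540 × 0.51 = 0.066096 m
Δh = 0.046305 + 0.066096 = 0.112401 m ≈ 0.112 m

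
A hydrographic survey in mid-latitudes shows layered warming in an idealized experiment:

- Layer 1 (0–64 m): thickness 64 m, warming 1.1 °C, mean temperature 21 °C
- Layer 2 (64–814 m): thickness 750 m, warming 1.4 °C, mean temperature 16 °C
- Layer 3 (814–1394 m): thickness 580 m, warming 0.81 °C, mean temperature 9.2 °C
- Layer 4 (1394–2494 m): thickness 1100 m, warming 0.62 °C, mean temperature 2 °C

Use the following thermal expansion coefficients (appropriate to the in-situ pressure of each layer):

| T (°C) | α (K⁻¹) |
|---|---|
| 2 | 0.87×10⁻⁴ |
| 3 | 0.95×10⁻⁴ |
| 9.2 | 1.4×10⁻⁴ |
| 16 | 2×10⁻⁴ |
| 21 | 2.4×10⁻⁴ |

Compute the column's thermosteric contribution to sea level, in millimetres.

352 mm

Layer 1 at 21 °C → α = 2.4×10⁻⁴ K⁻¹
Layer 2 at 16 °C → α = 2×10⁻⁴ K⁻¹
Layer 3 at 9.2 °C → α = 1.4×10⁻⁴ K⁻¹
Layer 4 at 2 °C → α = 0.87×10⁻⁴ K⁻¹
2.4×10⁻⁴ × 1.1 × 64 = 0.016896 m
750 × 2×10⁻⁴ × 1.4 = 0.21000 m
814–1394 m: 0.81 × 1.4×10⁻⁴ × 580 = 0.065772 m
1394–2494 m: 0.62 × 0.87×10⁻⁴ × 1100 = 0.059334 m
Δh = 0.016896 + 0.21000 + 0.065772 + 0.059334 = 0.352002 m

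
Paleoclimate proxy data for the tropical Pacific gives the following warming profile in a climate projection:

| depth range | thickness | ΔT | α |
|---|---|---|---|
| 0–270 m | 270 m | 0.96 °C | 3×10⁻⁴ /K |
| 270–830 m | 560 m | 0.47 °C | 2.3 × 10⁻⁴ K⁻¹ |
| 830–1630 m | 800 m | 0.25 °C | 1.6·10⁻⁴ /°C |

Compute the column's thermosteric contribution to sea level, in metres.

270 × 0.96 × 3×10⁻⁴ = 0.07776 m
560 × 2.3×10⁻⁴ × 0.47 = 0.060536 m
800 × 0.25 × 1.6×10⁻⁴ = 0.03200 m
Δh = 0.07776 + 0.060536 + 0.03200 = 0.170296 m

Δh = 0.170 m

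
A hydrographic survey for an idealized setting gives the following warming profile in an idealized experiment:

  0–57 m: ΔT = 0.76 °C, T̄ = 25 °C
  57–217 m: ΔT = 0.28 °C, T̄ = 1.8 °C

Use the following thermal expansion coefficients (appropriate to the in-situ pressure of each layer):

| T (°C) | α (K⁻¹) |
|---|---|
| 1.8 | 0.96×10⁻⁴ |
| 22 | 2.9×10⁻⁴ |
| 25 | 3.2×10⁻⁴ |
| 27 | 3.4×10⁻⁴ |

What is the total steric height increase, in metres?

Δh ≈ 0.0182 m

Layer 1 at 25 °C → α = 3.2×10⁻⁴ K⁻¹
Layer 2 at 1.8 °C → α = 0.96×10⁻⁴ K⁻¹
3.2×10⁻⁴ × 0.76 × 57 = 0.0138624 m
Layer 2: 160 × 0.28 × 0.96×10⁻⁴ = 0.0043008 m
Δh = 0.0138624 + 0.0043008 = 0.0181632 m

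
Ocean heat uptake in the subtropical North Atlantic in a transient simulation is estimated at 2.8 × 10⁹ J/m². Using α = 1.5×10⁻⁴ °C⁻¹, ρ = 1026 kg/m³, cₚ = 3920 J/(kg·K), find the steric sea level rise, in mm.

about 104 mm

Δh = αQ/(ρcₚ) = 1.5×10⁻⁴ × 2.8×10⁹ / (1026 × 3920) ≈ 0.10443 m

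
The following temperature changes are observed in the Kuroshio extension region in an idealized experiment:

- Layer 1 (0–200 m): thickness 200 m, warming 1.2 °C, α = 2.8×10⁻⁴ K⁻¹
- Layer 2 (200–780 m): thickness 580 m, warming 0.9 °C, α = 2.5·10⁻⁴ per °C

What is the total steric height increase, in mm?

Δh = 198 mm

Layer 1: 2.8×10⁻⁴ × 200 × 1.2 = 0.06720 m
200–780 m: 0.9 × 2.5×10⁻⁴ × 580 = 0.13050 m
Δh = 0.06720 + 0.13050 = 0.19770 m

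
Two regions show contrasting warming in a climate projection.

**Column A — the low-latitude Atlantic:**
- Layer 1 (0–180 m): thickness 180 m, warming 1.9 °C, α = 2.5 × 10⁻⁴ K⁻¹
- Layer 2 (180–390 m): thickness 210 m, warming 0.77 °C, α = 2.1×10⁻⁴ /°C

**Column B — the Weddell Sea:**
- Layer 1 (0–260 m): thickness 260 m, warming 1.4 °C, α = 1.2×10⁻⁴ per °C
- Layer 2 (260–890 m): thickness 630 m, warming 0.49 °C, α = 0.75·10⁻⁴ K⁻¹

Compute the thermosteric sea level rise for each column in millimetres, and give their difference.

A: 120 mm; B: 67 mm; difference 53 mm

A 180 × 1.9 × 2.5×10⁻⁴ = 0.08550 m
A 180–390 m: 210 × 2.1×10⁻⁴ × 0.77 = 0.033957 m
A total: 0.119457 m
B 0–260 m: 1.2×10⁻⁴ × 260 × 1.4 = 0.04368 m
B Layer 2: 0.49 × 630 × 0.75×10⁻⁴ = 0.0231525 m
B total: 0.0668325 m
Difference: 0.119457 − 0.0668325 = 0.0526245 m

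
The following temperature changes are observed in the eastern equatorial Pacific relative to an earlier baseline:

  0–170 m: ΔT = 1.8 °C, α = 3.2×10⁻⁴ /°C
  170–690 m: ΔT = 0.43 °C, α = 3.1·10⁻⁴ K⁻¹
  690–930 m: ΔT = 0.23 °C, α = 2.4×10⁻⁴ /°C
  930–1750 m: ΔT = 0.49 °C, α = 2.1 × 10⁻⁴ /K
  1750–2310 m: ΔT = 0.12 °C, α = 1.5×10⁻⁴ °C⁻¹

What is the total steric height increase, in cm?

Layer 1: 3.2×10⁻⁴ × 1.8 × 170 = 0.09792 m
0.43 × 3.1×10⁻⁴ × 520 = 0.069316 m
0.23 × 240 × 2.4×10⁻⁴ = 0.013248 m
930–1750 m: 0.49 × 2.1×10⁻⁴ × 820 = 0.084378 m
0.12 × 1.5×10⁻⁴ × 560 = 0.01008 m
Δh = 0.09792 + 0.069316 + 0.013248 + 0.084378 + 0.01008 = 0.274942 m

about 27.5 cm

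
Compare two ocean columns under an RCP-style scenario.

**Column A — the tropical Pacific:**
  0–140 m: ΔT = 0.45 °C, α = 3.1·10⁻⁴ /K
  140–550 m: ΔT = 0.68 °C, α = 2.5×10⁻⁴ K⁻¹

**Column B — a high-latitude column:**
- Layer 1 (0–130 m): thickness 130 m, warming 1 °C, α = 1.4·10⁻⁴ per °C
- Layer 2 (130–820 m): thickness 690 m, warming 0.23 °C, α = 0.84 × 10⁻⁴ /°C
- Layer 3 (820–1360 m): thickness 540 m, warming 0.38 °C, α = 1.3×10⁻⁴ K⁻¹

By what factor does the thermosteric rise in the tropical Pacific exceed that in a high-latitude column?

A 0–140 m: 140 × 0.45 × 3.1×10⁻⁴ = 0.01953 m
A 140–550 m: 410 × 2.5×10⁻⁴ × 0.68 = 0.06970 m
A total: 0.08923 m
B Layer 1: 1 × 130 × 1.4×10⁻⁴ = 0.01820 m
B 130–820 m: 0.23 × 0.84×10⁻⁴ × 690 = 0.0133308 m
B Layer 3: 0.38 × 540 × 1.3×10⁻⁴ = 0.026676 m
B total: 0.0582068 m
Ratio: 0.08923 / 0.0582068 ≈ 1.533

1.53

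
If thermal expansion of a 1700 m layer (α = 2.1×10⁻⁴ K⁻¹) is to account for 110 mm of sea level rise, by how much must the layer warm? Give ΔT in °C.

ΔT = Δh/(αH) = 0.11 / (2.1×10⁻⁴ × 1700) ≈ 0.3081 °C

about 0.31 °C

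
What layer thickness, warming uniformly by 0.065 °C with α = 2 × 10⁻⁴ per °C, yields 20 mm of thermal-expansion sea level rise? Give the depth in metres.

about 1540 m

H = Δh/(αΔT) = 0.02 / (2×10⁻⁴ × 0.065) ≈ 1538 m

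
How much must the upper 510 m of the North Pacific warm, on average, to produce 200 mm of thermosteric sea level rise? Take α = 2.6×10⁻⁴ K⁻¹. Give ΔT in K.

ΔT = Δh/(αH) = 0.2 / (2.6×10⁻⁴ × 510) ≈ 1.508 K

ΔT ≈ 1.5 K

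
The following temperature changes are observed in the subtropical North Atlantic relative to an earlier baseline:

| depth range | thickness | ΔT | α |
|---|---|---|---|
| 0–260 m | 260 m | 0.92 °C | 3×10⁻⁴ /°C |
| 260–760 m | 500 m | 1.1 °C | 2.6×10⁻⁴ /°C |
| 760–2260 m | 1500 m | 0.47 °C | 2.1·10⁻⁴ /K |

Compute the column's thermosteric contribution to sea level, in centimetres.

Δh ≈ 36.3 cm

Layer 1: 260 × 3×10⁻⁴ × 0.92 = 0.07176 m
1.1 × 500 × 2.6×10⁻⁴ = 0.14300 m
Layer 3: 2.1×10⁻⁴ × 0.47 × 1500 = 0.14805 m
Δh = 0.07176 + 0.14300 + 0.14805 = 0.36281 m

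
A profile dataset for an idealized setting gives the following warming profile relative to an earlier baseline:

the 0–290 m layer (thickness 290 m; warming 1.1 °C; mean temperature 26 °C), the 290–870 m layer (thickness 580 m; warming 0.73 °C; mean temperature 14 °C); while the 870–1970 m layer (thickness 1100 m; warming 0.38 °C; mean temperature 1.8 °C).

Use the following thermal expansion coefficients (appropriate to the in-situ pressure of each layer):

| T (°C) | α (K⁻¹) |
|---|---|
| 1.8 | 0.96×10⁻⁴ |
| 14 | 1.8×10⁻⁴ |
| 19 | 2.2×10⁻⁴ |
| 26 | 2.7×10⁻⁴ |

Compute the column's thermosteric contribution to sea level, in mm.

Layer 1 at 26 °C → α = 2.7×10⁻⁴ K⁻¹
Layer 2 at 14 °C → α = 1.8×10⁻⁴ K⁻¹
Layer 3 at 1.8 °C → α = 0.96×10⁻⁴ K⁻¹
Layer 1: 2.7×10⁻⁴ × 1.1 × 290 = 0.08613 m
Layer 2: 580 × 0.73 × 1.8×10⁻⁴ = 0.076212 m
Layer 3: 0.96×10⁻⁴ × 0.38 × 1100 = 0.040128 m
Δh = 0.08613 + 0.076212 + 0.040128 = 0.20247 m ≈ 202 mm

202 mm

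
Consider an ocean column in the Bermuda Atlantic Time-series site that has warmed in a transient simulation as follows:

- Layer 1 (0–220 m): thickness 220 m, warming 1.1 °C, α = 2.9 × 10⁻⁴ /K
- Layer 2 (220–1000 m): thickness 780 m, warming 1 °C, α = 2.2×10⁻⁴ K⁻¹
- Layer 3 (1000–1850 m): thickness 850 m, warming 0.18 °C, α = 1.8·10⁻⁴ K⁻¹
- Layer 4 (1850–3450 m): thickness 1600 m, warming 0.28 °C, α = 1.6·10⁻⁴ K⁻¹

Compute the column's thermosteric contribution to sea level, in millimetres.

0–220 m: 1.1 × 220 × 2.9×10⁻⁴ = 0.07018 m
220–1000 m: 1 × 2.2×10⁻⁴ × 780 = 0.17160 m
Layer 3: 0.18 × 850 × 1.8×10⁻⁴ = 0.02754 m
1850–3450 m: 0.28 × 1600 × 1.6×10⁻⁴ = 0.07168 m
Δh = 0.07018 + 0.17160 + 0.02754 + 0.07168 = 0.34100 m ≈ 341 mm

about 341 mm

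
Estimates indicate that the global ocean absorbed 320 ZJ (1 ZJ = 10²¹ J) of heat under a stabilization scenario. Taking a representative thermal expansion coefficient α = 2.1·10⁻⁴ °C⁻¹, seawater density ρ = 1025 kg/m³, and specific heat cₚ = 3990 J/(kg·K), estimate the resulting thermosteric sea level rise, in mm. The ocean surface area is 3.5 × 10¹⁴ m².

Per unit area: Q = 320×10²¹ / (3.5×10¹⁴) ≈ 9.143×10⁸ J/m²
Δh = αQ/(ρcₚ) = 2.1×10⁻⁴ × 9.143×10⁸ / (1025 × 3990) ≈ 0.046947 m

about 46.9 mm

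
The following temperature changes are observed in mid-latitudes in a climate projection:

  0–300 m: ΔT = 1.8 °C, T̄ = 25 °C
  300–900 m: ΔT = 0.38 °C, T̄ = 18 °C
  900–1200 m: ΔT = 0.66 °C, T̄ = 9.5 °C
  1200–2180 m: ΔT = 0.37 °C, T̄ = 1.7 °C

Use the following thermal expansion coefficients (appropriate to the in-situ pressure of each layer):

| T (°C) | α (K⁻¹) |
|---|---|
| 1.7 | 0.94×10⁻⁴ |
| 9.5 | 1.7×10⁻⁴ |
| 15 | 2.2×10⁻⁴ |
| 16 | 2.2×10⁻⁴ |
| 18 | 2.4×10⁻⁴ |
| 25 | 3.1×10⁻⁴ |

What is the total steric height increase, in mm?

Layer 1 at 25 °C → α = 3.1×10⁻⁴ K⁻¹
Layer 2 at 18 °C → α = 2.4×10⁻⁴ K⁻¹
Layer 3 at 9.5 °C → α = 1.7×10⁻⁴ K⁻¹
Layer 4 at 1.7 °C → α = 0.94×10⁻⁴ K⁻¹
3.1×10⁻⁴ × 300 × 1.8 = 0.16740 m
Layer 2: 600 × 0.38 × 2.4×10⁻⁴ = 0.05472 m
900–1200 m: 300 × 1.7×10⁻⁴ × 0.66 = 0.03366 m
0.94×10⁻⁴ × 0.37 × 980 = 0.0340844 m
Δh = 0.16740 + 0.05472 + 0.03366 + 0.0340844 = 0.2898644 m ≈ 290 mm

290 mm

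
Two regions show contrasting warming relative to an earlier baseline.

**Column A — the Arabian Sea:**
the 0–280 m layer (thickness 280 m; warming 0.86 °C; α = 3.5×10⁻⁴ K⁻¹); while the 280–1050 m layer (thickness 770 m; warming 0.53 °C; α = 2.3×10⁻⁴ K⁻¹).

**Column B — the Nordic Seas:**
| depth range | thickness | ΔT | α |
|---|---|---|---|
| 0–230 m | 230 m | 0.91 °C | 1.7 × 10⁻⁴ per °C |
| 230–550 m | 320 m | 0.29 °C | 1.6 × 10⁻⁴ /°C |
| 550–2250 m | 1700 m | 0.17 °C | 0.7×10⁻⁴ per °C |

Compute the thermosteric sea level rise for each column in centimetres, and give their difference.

A: 18 cm; B: 7.1 cm; difference 11 cm

A 0.86 × 280 × 3.5×10⁻⁴ = 0.08428 m
A Layer 2: 2.3×10⁻⁴ × 0.53 × 770 = 0.093863 m
A total: 0.178143 m
B 0–230 m: 1.7×10⁻⁴ × 0.91 × 230 = 0.035581 m
B 0.29 × 1.6×10⁻⁴ × 320 = 0.014848 m
B 550–2250 m: 0.7×10⁻⁴ × 0.17 × 1700 = 0.02023 m
B total: 0.070659 m
Difference: 0.178143 − 0.070659 = 0.107484 m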